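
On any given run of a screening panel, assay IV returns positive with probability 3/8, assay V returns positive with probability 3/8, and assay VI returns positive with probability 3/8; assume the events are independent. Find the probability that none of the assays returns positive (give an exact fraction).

P(none) = (1 − 3/8) × (1 − 3/8) × (1 − 3/8) = 5/8 × 5/8 × 5/8 = 125/512

125/512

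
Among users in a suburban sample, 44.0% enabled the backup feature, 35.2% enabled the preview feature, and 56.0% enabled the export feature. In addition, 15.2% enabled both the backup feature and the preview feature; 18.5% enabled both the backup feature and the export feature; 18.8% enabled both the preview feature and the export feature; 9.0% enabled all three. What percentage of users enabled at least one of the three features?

91.7%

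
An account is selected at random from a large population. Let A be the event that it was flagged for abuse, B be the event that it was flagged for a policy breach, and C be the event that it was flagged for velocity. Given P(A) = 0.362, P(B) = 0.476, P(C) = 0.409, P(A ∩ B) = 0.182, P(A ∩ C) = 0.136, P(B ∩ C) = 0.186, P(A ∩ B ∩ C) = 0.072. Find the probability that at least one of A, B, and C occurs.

0.815

Inclusion–exclusion gives
P(A ∪ B ∪ C) = 0.362 + 0.476 + 0.409 − 0.182 − 0.136 − 0.186 + 0.072 = 0.815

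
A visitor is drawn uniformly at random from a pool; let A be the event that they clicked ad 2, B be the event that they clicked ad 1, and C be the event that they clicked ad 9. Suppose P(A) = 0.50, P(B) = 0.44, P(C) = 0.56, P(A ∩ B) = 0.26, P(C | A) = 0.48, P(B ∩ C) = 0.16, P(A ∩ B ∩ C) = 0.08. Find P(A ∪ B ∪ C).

0.92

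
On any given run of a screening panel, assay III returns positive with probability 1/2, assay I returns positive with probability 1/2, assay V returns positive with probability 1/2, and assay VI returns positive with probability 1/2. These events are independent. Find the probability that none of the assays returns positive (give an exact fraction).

P(none) = (1 − 1/2) × (1 − 1/2) × (1 − 1/2) × (1 − 1/2) = 1/2 × 1/2 × 1/2 × 1/2 = 1/16

1/16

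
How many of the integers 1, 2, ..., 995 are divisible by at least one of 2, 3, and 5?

497 + 331 + 199 − 165 − 99 − 66 + 33 = 730

730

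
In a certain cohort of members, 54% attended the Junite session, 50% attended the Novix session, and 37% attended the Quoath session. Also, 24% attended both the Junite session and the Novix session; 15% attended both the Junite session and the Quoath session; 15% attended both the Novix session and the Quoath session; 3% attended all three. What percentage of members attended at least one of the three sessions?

P(union) = 54 + 50 + 37 − 24 − 15 − 15 + 3 = 90%

90%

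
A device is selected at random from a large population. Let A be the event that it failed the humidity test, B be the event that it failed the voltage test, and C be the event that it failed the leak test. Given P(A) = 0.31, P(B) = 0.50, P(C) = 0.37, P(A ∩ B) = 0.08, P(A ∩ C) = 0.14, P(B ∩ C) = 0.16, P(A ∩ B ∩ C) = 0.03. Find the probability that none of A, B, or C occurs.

Inclusion–exclusion gives
P(A ∪ B ∪ C) = 0.31 + 0.50 + 0.37 − 0.08 − 0.14 − 0.16 + 0.03 = 0.83
P(none) = 1 − 0.83 = 0.17

0.17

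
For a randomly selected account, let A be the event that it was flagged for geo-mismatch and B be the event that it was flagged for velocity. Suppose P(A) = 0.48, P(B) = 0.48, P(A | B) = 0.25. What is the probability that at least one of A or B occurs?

P(A ∩ B) = P(B)·P(A|B) = 0.48 × 0.25 = 0.12
Using inclusion–exclusion:
P(A ∪ B) = 0.48 + 0.48 − 0.12 = 0.84

0.84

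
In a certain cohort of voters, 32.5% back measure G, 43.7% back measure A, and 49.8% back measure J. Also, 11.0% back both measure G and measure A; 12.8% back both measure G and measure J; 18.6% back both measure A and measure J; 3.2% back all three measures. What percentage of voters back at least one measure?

P(≥1) = 32.5 + 43.7 + 49.8 − 11.0 − 12.8 − 18.6 + 3.2 = 86.8%

86.8%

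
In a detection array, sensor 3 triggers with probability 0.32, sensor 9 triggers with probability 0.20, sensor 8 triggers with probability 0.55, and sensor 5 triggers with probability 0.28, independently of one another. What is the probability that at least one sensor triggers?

0.823744

P(none) = (1 − 0.32) × (1 − 0.20) × (1 − 0.55) × (1 − 0.28) = 0.68 × 0.80 × 0.45 × 0.72 = 0.176256
P(at least one) = 1 − 0.176256 = 0.823744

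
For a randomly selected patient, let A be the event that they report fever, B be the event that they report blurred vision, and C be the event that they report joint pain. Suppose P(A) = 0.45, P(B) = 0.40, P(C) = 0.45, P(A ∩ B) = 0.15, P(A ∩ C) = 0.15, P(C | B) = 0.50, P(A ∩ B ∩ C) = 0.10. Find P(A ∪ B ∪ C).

0.90

P(B ∩ C) = P(B)·P(C|B) = 0.40 × 0.50 = 0.20
By inclusion–exclusion:
P(A ∪ B ∪ C) = 0.45 + 0.40 + 0.45 − 0.15 − 0.15 − 0.20 + 0.10 = 0.90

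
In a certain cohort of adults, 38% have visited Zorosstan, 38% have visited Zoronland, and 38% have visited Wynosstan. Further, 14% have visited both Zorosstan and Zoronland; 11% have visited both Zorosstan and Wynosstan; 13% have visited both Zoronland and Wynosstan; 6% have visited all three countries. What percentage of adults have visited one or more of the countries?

Using inclusion–exclusion:
P(≥1) = 38 + 38 + 38 − 14 − 11 − 13 + 6 = 82%

82%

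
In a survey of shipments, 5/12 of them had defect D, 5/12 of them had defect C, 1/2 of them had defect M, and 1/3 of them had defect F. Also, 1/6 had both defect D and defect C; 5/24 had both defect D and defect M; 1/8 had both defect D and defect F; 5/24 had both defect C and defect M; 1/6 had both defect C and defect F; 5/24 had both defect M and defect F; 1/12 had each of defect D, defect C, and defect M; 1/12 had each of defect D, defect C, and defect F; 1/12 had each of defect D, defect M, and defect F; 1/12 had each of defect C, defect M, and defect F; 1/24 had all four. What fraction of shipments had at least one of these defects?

7/8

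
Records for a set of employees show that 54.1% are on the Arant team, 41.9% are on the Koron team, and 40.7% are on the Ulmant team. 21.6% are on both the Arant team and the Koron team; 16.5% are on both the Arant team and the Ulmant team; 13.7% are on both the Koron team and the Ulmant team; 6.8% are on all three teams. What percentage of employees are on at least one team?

91.7%

By inclusion–exclusion:
P(union) = 54.1 + 41.9 + 40.7 − 21.6 − 16.5 − 13.7 + 6.8 = 91.7%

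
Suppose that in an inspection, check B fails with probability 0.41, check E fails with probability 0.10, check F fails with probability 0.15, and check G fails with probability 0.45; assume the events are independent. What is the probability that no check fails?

P(none) = (1 − 0.41) × (1 − 0.10) × (1 − 0.15) × (1 − 0.45) = 0.59 × 0.90 × 0.85 × 0.55 = 0.2482425

0.2482425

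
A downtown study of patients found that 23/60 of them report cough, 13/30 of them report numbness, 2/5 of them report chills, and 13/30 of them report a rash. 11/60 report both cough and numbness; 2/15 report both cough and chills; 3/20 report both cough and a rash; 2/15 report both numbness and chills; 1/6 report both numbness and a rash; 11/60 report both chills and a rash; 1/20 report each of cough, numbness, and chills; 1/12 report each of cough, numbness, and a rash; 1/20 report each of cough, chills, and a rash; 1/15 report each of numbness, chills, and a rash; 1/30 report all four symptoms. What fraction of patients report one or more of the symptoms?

11/12

P(≥1) = 23/60 + 13/30 + 2/5 + 13/30 − 11/60 − 2/15 − 3/20 − 2/15 − 1/6 − 11/60 + 1/20 + 1/12 + 1/20 + 1/15 − 1/30 = 11/12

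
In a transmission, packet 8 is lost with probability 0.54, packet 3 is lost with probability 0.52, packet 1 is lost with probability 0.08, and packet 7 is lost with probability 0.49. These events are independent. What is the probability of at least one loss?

0.89640064

Since the events are independent, P(none) is the product of the individual non-occurrence probabilities.
P(none) = (1 − 0.54) × (1 − 0.52) × (1 − 0.08) × (1 − 0.49) = 0.46 × 0.48 × 0.92 × 0.51 = 0.10359936
P(at least one) = 1 − 0.10359936 = 0.89640064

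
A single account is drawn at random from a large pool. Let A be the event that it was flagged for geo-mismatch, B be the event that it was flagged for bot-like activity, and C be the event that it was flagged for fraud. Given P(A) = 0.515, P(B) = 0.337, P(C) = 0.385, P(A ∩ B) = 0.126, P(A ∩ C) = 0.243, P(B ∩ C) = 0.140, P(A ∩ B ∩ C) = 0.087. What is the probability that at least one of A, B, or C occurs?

0.815

Using inclusion–exclusion:
P(A ∪ B ∪ C) = 0.515 + 0.337 + 0.385 − 0.126 − 0.243 − 0.140 + 0.087 = 0.815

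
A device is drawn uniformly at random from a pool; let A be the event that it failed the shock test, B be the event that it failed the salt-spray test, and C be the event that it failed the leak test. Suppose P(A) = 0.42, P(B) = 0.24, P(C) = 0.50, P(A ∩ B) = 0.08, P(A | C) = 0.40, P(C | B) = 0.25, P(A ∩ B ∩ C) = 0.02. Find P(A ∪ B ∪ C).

0.84

P(A ∩ C) = P(C)·P(A|C) = 0.50 × 0.40 = 0.20
P(B ∩ C) = P(B)·P(C|B) = 0.24 × 0.25 = 0.06
Inclusion–exclusion gives
P(A ∪ B ∪ C) = 0.42 + 0.24 + 0.50 − 0.08 − 0.20 − 0.06 + 0.02 = 0.84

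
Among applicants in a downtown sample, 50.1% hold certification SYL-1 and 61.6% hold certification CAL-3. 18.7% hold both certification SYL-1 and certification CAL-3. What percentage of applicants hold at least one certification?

93.0%

By inclusion–exclusion:
P(at least one) = 50.1 + 61.6 − 18.7 = 93.0%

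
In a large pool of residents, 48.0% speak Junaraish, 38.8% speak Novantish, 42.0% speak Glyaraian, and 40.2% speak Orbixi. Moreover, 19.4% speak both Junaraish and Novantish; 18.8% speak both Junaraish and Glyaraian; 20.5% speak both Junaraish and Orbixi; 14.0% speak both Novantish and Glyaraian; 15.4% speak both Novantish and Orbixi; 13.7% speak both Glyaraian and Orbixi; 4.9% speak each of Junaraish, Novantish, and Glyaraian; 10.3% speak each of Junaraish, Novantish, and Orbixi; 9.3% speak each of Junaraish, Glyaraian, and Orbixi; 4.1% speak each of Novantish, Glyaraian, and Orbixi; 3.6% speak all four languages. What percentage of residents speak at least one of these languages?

92.2%

P(≥1) = 48.0 + 38.8 + 42.0 + 40.2 − 19.4 − 18.8 − 20.5 − 14.0 − 15.4 − 13.7 + 4.9 + 10.3 + 9.3 + 4.1 − 3.6 = 92.2%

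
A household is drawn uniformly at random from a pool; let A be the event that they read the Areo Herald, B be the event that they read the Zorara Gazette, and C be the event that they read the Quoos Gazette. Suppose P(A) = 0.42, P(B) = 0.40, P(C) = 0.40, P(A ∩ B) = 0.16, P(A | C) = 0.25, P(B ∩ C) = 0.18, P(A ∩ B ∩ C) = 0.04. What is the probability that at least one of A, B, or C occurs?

0.82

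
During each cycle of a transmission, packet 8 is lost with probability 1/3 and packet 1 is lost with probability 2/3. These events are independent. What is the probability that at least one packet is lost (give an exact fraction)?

Since the events are independent, P(none) is the product of the individual non-occurrence probabilities.
P(none) = (1 − 1/3) × (1 − 2/3) = 2/3 × 1/3 = 2/9
P(at least one) = 1 − 2/9 = 7/9

7/9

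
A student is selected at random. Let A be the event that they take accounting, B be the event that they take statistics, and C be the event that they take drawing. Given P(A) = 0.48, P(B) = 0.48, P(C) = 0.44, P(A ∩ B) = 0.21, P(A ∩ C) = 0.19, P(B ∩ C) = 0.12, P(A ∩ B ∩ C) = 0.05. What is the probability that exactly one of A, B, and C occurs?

0.51

P(exactly one) = 0.48 + 0.48 + 0.44 − 2·0.21 − 2·0.19 − 2·0.12 + 3·0.05 = 0.51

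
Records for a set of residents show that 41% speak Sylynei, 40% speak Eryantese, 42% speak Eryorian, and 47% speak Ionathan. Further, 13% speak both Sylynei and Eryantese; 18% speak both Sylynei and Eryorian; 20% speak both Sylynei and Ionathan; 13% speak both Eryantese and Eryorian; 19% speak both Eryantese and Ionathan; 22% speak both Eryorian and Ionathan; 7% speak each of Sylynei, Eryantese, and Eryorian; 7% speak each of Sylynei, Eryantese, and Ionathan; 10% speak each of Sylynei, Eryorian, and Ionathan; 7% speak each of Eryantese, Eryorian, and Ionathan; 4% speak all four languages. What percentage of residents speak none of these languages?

8%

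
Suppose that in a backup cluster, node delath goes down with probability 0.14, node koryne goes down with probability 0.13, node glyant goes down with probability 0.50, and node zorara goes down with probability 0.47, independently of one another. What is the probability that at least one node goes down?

P(none) = (1 − 0.14) × (1 − 0.13) × (1 − 0.50) × (1 − 0.47) = 0.86 × 0.87 × 0.50 × 0.53 = 0.198273
P(at least one) = 1 − 0.198273 = 0.801727

0.801727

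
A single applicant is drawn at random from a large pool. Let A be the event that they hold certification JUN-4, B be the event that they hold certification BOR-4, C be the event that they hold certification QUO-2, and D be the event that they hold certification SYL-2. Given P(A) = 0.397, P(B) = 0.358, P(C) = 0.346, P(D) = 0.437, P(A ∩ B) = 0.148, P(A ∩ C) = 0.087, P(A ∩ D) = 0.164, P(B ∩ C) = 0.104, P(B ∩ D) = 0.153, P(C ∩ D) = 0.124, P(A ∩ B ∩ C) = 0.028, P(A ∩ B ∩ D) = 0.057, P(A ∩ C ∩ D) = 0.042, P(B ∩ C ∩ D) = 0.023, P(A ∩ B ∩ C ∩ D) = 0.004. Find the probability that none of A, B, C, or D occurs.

Apply inclusion-exclusion:
P(A ∪ B ∪ C ∪ D) = 0.397 + 0.358 + 0.346 + 0.437 − 0.148 − 0.087 − 0.164 − 0.104 − 0.153 − 0.124 + 0.028 + 0.057 + 0.042 + 0.023 − 0.004 = 0.904
P(none) = 1 − 0.904 = 0.096

0.096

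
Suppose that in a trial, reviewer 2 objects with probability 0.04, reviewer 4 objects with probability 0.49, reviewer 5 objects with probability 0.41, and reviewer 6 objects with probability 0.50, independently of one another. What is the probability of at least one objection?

0.855568

P(none) = (1 − 0.04) × (1 − 0.49) × (1 − 0.41) × (1 − 0.50) = 0.96 × 0.51 × 0.59 × 0.50 = 0.144432
P(at least one) = 1 − 0.144432 = 0.855568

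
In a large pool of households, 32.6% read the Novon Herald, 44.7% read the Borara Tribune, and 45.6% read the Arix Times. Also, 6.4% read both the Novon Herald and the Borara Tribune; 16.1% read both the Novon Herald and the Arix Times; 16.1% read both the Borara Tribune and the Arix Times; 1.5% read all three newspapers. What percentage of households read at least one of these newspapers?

P(at least one) = 32.6 + 44.7 + 45.6 − 6.4 − 16.1 − 16.1 + 1.5 = 85.8%

85.8%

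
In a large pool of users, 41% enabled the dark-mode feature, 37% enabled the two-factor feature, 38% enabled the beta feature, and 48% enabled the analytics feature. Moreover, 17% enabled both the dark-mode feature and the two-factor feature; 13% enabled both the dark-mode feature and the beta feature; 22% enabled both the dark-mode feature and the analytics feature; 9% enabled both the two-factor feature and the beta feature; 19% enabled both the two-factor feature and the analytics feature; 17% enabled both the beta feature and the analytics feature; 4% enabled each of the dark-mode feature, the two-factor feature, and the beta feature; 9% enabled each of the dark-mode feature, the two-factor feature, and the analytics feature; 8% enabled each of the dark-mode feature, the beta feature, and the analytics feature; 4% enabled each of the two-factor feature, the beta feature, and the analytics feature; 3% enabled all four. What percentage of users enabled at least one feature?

89%

Inclusion–exclusion gives
P(≥1) = 41 + 37 + 38 + 48 − 17 − 13 − 22 − 9 − 19 − 17 + 4 + 9 + 8 + 4 − 3 = 89%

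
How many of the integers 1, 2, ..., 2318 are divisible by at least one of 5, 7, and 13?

851

Using inclusion–exclusion:
⌊2318/5⌋ + ⌊2318/7⌋ + ⌊2318/13⌋ − ⌊2318/35⌋ − ⌊2318/65⌋ − ⌊2318/91⌋ + ⌊2318/455⌋ = 463 + 331 + 178 − 66 − 35 − 25 + 5 = 851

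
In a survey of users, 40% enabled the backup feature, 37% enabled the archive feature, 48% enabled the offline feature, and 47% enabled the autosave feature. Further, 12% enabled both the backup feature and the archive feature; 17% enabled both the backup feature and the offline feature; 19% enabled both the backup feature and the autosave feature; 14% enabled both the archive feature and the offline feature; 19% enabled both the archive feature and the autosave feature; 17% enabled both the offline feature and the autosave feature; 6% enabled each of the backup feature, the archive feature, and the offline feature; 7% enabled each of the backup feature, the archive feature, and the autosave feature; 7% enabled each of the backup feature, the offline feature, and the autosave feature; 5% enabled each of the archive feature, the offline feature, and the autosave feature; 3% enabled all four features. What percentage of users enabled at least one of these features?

Apply inclusion-exclusion:
P(union) = 40 + 37 + 48 + 47 − 12 − 17 − 19 − 14 − 19 − 17 + 6 + 7 + 7 + 5 − 3 = 96%

96%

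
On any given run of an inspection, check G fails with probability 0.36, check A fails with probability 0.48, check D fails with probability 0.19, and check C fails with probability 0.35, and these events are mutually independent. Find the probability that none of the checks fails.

0.1752192

P(none) = (1 − 0.36) × (1 − 0.48) × (1 − 0.19) × (1 − 0.35) = 0.64 × 0.52 × 0.81 × 0.65 = 0.1752192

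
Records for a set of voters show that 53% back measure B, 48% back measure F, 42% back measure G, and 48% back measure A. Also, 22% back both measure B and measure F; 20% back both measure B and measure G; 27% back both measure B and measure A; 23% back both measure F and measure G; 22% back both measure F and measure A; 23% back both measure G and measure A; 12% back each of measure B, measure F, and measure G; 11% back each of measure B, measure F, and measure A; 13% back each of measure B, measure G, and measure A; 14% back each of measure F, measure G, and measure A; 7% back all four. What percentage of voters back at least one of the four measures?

97%

Apply inclusion-exclusion:
P(≥1) = 53 + 48 + 42 + 48 − 22 − 20 − 27 − 23 − 22 − 23 + 12 + 11 + 13 + 14 − 7 = 97%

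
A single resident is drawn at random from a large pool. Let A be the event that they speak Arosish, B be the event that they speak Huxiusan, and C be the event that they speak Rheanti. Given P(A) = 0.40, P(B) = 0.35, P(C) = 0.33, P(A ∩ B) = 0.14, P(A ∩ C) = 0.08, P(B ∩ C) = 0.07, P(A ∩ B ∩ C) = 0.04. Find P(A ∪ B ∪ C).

0.83

Inclusion–exclusion gives
P(A ∪ B ∪ C) = 0.40 + 0.35 + 0.33 − 0.14 − 0.08 − 0.07 + 0.04 = 0.83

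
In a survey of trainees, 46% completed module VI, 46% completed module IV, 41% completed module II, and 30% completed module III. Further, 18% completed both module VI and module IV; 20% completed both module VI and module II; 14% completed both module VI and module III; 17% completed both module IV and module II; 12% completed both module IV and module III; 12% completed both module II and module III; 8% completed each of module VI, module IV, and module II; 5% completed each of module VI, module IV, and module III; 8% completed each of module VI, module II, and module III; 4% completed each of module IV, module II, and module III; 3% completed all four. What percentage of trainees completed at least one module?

92%

P(≥1) = 46 + 46 + 41 + 30 − 18 − 20 − 14 − 17 − 12 − 12 + 8 + 5 + 8 + 4 − 3 = 92%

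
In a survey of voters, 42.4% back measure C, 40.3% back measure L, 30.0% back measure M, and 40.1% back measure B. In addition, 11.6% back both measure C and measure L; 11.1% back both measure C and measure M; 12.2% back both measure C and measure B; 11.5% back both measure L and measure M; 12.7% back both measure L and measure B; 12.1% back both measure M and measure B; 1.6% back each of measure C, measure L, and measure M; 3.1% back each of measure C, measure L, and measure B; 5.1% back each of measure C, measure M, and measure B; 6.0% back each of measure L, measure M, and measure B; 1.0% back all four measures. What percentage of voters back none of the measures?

3.6%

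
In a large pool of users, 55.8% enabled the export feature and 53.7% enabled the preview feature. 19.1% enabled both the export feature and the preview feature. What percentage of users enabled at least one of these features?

90.4%

Using inclusion–exclusion:
P(union) = 55.8 + 53.7 − 19.1 = 90.4%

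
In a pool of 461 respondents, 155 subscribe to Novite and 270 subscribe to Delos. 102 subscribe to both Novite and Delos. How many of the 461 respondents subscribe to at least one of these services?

|union| = 155 + 270 − 102 = 323

323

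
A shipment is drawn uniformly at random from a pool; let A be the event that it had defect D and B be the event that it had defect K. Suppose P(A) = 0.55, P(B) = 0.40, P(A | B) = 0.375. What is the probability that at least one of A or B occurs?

P(A ∩ B) = P(B)·P(A|B) = 0.40 × 0.375 = 0.15
Inclusion–exclusion gives
P(A ∪ B) = 0.55 + 0.40 − 0.15 = 0.80

0.80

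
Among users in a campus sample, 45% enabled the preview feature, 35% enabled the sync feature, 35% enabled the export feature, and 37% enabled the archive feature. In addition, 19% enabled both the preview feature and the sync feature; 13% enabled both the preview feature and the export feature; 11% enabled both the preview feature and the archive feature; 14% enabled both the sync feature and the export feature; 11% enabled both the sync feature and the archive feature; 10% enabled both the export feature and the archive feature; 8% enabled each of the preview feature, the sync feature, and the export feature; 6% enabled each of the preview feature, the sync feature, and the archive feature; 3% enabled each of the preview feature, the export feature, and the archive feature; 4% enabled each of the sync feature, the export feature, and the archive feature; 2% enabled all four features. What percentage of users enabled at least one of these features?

93%

P(union) = 45 + 35 + 35 + 37 − 19 − 13 − 11 − 14 − 11 − 10 + 8 + 6 + 3 + 4 − 2 = 93%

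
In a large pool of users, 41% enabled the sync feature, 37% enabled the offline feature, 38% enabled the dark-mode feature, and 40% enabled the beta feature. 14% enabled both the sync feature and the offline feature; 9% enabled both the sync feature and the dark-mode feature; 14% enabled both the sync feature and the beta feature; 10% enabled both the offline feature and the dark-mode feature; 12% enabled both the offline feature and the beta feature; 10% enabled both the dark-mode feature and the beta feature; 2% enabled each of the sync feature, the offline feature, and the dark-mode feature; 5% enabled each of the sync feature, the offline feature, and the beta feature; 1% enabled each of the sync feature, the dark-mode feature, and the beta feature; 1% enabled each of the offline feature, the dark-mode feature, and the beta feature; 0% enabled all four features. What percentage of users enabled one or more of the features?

96%

By inclusion-exclusion,
P(at least one) = 41 + 37 + 38 + 40 − 14 − 9 − 14 − 10 − 12 − 10 + 2 + 5 + 1 + 1 − 0 = 96%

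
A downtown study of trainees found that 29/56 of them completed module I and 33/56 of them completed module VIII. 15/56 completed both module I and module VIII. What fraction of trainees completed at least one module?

47/56

By inclusion-exclusion,
P(≥1) = 29/56 + 33/56 − 15/56 = 47/56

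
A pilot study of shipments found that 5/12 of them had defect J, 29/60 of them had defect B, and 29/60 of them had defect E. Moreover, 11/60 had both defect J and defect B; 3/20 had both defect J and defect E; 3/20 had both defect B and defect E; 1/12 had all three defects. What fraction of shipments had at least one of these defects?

59/60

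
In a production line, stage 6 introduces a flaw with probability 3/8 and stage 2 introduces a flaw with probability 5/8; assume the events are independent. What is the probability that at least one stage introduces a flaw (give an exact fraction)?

P(none) = (1 − 3/8) × (1 − 5/8) = 5/8 × 3/8 = 15/64
P(at least one) = 1 − 15/64 = 49/64

49/64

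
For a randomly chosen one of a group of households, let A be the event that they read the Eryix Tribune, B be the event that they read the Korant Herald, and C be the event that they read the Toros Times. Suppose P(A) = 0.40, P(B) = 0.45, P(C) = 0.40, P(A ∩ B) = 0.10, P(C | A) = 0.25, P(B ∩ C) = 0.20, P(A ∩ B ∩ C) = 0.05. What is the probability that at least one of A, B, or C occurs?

P(A ∩ C) = P(A)·P(C|A) = 0.40 × 0.25 = 0.10
P(A ∪ B ∪ C) = 0.40 + 0.45 + 0.40 − 0.10 − 0.10 − 0.20 + 0.05 = 0.90

0.90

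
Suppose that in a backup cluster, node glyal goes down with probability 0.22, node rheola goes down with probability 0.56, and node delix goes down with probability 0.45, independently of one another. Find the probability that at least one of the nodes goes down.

0.81124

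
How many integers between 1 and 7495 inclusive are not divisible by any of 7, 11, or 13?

⌊7495/7⌋ + ⌊7495/11⌋ + ⌊7495/13⌋ − ⌊7495/77⌋ − ⌊7495/91⌋ − ⌊7495/143⌋ + ⌊7495/1001⌋ = 1070 + 681 + 576 − 97 − 82 − 52 + 7 = 2103
7495 − 2103 = 5392

5392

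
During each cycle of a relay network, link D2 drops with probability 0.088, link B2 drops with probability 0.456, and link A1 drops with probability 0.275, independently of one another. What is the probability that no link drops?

0.3596928

P(none) = (1 − 0.088) × (1 − 0.456) × (1 − 0.275) = 0.912 × 0.544 × 0.725 = 0.3596928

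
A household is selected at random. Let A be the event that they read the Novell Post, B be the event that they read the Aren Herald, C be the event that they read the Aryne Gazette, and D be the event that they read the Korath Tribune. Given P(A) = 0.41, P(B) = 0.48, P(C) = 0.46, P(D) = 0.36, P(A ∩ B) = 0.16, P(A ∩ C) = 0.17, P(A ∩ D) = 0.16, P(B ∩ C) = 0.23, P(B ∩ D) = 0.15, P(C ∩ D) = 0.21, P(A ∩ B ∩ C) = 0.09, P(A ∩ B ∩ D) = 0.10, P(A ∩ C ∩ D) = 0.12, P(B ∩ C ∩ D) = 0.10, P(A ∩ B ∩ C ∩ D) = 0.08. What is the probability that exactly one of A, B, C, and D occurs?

0.46

Using the inclusion–exclusion count for exactly one event:
P(exactly one) = 0.41 + 0.48 + 0.46 + 0.36 − 2·0.16 − 2·0.17 − 2·0.16 − 2·0.23 − 2·0.15 − 2·0.21 + 3·0.09 + 3·0.10 + 3·0.12 + 3·0.10 − 4·0.08 = 0.46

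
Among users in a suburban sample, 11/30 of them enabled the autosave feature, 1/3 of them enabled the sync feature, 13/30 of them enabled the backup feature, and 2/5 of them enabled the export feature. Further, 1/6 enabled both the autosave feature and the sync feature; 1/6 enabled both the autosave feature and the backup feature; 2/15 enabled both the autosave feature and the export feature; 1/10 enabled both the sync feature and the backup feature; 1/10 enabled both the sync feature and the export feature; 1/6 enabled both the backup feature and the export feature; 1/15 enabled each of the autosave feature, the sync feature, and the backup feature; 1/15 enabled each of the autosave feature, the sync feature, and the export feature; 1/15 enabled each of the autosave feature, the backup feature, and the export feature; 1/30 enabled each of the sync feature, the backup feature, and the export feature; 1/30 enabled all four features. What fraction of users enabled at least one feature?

Inclusion–exclusion gives
P(at least one) = 11/30 + 1/3 + 13/30 + 2/5 − 1/6 − 1/6 − 2/15 − 1/10 − 1/10 − 1/6 + 1/15 + 1/15 + 1/15 + 1/30 − 1/30 = 9/10

9/10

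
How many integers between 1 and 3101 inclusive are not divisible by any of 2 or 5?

1241

Inclusion–exclusion gives
floor(3101/2) + floor(3101/5) − floor(3101/10) = 1550 + 620 − 310 = 1860
3101 − 1860 = 1241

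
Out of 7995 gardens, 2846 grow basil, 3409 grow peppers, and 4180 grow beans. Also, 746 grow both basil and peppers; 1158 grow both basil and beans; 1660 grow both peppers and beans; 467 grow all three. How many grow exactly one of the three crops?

N(exactly one) = 2846 + 3409 + 4180 − 2·746 − 2·1158 − 2·1660 + 3·467 = 4708

4708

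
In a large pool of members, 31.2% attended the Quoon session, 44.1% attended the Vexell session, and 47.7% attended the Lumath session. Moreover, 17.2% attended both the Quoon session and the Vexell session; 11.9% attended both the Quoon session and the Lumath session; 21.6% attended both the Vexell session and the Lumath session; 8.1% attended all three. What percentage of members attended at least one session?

80.4%

Apply inclusion-exclusion:
P(at least one) = 31.2 + 44.1 + 47.7 − 17.2 − 11.9 − 21.6 + 8.1 = 80.4%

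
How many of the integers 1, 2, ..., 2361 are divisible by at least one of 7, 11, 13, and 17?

floor(2361/7) + floor(2361/11) + floor(2361/13) + floor(2361/17) − floor(2361/77) − floor(2361/91) − floor(2361/119) − floor(2361/143) − floor(2361/187) − floor(2361/221) + floor(2361/1001) + floor(2361/1309) + floor(2361/1547) + floor(2361/2431) − floor(2361/17017) = 337 + 214 + 181 + 138 − 30 − 25 − 19 − 16 − 12 − 10 + 2 + 1 + 1 + 0 − 0 = 762

762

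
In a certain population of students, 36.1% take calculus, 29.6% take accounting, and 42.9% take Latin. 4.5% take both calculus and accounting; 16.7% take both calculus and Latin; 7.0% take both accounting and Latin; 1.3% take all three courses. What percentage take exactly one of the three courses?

56.1%

Using the inclusion–exclusion count for exactly one event:
P(exactly one) = 36.1 + 29.6 + 42.9 − 2·4.5 − 2·16.7 − 2·7.0 + 3·1.3 = 56.1%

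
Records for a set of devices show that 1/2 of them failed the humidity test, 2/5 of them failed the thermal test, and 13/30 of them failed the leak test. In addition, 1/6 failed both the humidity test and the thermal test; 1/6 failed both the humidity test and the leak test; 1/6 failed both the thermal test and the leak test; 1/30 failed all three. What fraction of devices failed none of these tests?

2/15

P(≥1) = 1/2 + 2/5 + 13/30 − 1/6 − 1/6 − 1/6 + 1/30 = 13/15
P(none) = 1 − 13/15 = 2/15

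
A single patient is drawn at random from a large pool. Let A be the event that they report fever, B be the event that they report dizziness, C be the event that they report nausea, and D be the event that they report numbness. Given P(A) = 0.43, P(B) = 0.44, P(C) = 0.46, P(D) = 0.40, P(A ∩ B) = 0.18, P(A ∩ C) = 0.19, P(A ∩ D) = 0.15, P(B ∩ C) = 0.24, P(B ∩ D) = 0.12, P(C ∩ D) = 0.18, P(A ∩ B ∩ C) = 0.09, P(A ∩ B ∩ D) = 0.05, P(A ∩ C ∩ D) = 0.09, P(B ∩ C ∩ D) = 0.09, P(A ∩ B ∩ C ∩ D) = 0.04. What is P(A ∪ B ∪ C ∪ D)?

0.95

P(A ∪ B ∪ C ∪ D) = 0.43 + 0.44 + 0.46 + 0.40 − 0.18 − 0.19 − 0.15 − 0.24 − 0.12 − 0.18 + 0.09 + 0.05 + 0.09 + 0.09 − 0.04 = 0.95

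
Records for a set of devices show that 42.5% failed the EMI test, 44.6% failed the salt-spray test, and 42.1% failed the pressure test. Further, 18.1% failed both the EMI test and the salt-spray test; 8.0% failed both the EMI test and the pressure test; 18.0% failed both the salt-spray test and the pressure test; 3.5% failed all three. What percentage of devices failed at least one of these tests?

P(union) = 42.5 + 44.6 + 42.1 − 18.1 − 8.0 − 18.0 + 3.5 = 88.6%

88.6%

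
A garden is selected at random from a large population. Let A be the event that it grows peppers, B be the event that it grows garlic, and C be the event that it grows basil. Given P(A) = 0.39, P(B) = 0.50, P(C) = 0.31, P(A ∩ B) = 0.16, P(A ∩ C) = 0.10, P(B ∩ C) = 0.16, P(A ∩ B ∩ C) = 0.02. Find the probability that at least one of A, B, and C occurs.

Inclusion–exclusion gives
P(A ∪ B ∪ C) = 0.39 + 0.50 + 0.31 − 0.16 − 0.10 − 0.16 + 0.02 = 0.80

0.80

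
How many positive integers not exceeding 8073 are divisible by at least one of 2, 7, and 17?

4816

⌊8073/2⌋ + ⌊8073/7⌋ + ⌊8073/17⌋ − ⌊8073/14⌋ − ⌊8073/34⌋ − ⌊8073/119⌋ + ⌊8073/238⌋ = 4036 + 1153 + 474 − 576 − 237 − 67 + 33 = 4816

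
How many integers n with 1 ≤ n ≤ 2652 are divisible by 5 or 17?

655

By inclusion–exclusion:
floor(2652/5) + floor(2652/17) − floor(2652/85) = 530 + 156 − 31 = 655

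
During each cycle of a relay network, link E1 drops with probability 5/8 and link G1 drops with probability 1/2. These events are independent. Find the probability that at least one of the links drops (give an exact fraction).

Independence gives P(none) = ∏(1 − pᵢ).
P(none) = (1 − 5/8) × (1 − 1/2) = 3/8 × 1/2 = 3/16
P(at least one) = 1 − 3/16 = 13/16

13/16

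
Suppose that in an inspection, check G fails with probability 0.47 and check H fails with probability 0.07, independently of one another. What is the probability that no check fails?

0.4929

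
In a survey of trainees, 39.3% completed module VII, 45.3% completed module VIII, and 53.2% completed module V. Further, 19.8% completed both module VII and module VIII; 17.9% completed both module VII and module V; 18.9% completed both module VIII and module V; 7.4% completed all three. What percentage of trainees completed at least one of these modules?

88.6%

P(≥1) = 39.3 + 45.3 + 53.2 − 19.8 − 17.9 − 18.9 + 7.4 = 88.6%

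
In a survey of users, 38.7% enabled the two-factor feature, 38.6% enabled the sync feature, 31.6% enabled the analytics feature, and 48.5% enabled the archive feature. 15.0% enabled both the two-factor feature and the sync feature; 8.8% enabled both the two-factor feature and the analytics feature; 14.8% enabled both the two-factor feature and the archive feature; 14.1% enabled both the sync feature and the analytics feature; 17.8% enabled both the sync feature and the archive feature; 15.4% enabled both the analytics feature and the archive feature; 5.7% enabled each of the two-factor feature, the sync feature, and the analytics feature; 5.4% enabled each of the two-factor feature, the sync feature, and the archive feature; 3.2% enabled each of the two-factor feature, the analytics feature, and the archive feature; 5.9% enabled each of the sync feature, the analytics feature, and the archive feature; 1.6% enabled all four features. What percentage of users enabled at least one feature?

90.1%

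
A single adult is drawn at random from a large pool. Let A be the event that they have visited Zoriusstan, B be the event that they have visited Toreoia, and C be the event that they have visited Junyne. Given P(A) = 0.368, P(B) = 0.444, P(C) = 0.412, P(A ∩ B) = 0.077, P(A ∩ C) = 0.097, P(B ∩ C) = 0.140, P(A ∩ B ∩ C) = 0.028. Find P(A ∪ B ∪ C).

0.938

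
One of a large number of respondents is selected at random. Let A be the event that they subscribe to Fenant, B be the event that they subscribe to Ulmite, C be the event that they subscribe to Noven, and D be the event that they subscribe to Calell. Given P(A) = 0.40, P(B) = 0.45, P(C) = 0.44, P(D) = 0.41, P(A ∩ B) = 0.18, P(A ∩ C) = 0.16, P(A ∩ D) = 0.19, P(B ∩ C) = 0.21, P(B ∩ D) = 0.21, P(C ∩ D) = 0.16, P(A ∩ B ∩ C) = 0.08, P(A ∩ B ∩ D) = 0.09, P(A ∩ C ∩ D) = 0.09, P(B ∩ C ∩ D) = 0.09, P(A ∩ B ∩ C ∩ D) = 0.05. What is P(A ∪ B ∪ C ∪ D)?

0.89

P(A ∪ B ∪ C ∪ D) = 0.40 + 0.45 + 0.44 + 0.41 − 0.18 − 0.16 − 0.19 − 0.21 − 0.21 − 0.16 + 0.08 + 0.09 + 0.09 + 0.09 − 0.05 = 0.89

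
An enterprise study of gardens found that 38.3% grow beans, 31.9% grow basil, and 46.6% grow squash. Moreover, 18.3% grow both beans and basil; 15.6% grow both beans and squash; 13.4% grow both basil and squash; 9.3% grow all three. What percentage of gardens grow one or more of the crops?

Inclusion–exclusion gives
P(at least one) = 38.3 + 31.9 + 46.6 − 18.3 − 15.6 − 13.4 + 9.3 = 78.8%

78.8%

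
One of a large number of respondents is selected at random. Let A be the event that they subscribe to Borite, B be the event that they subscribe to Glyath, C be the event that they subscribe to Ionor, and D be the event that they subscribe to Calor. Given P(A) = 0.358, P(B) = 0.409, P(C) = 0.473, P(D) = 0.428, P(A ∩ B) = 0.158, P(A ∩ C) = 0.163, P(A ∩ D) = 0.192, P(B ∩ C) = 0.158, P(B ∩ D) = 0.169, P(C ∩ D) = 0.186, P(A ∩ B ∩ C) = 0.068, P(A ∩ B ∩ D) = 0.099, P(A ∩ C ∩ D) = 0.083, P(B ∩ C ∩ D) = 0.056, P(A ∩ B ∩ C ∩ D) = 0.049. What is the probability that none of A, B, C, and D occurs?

0.101

Using inclusion–exclusion:
P(A ∪ B ∪ C ∪ D) = 0.358 + 0.409 + 0.473 + 0.428 − 0.158 − 0.163 − 0.192 − 0.158 − 0.169 − 0.186 + 0.068 + 0.099 + 0.083 + 0.056 − 0.049 = 0.899
P(none) = 1 − 0.899 = 0.101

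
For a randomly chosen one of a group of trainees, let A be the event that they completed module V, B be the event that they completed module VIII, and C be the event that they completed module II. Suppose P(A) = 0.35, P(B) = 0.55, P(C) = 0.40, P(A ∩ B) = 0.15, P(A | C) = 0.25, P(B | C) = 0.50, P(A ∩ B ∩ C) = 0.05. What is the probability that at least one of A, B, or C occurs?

0.90

P(A ∩ C) = P(C)·P(A|C) = 0.40 × 0.25 = 0.10
P(B ∩ C) = P(C)·P(B|C) = 0.40 × 0.50 = 0.20
P(A ∪ B ∪ C) = 0.35 + 0.55 + 0.40 − 0.15 − 0.10 − 0.20 + 0.05 = 0.90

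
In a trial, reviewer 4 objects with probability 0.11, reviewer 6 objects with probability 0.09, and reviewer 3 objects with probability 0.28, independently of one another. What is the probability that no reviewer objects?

P(none) = (1 − 0.11) × (1 − 0.09) × (1 − 0.28) = 0.89 × 0.91 × 0.72 = 0.583128

0.583128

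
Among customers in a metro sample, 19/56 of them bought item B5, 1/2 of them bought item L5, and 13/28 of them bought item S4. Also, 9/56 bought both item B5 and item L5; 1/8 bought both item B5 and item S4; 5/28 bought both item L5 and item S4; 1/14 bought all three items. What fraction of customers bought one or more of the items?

51/56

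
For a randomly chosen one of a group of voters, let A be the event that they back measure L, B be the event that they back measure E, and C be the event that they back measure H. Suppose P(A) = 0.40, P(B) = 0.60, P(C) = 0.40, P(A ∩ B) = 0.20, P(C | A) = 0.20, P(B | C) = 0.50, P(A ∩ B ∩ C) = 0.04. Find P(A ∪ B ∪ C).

P(A ∩ C) = P(A)·P(C|A) = 0.40 × 0.20 = 0.08
P(B ∩ C) = P(C)·P(B|C) = 0.40 × 0.50 = 0.20
P(A ∪ B ∪ C) = 0.40 + 0.60 + 0.40 − 0.20 − 0.08 − 0.20 + 0.04 = 0.96

0.96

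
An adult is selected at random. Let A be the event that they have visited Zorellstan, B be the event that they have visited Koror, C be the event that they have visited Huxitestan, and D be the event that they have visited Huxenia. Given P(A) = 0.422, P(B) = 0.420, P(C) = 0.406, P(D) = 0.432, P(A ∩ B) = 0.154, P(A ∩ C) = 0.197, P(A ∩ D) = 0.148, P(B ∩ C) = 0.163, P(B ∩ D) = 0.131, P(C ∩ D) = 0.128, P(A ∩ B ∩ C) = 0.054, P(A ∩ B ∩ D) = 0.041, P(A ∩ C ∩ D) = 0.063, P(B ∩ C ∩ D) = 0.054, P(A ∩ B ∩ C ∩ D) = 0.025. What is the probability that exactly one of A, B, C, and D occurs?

0.374

By inclusion–exclusion (exactly-one form):
P(exactly one) = 0.422 + 0.420 + 0.406 + 0.432 − 2·0.154 − 2·0.197 − 2·0.148 − 2·0.163 − 2·0.131 − 2·0.128 + 3·0.054 + 3·0.041 + 3·0.063 + 3·0.054 − 4·0.025 = 0.374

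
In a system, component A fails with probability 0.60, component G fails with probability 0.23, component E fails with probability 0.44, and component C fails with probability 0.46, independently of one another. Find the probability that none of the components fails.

0.0931392

P(none) = (1 − 0.60) × (1 − 0.23) × (1 − 0.44) × (1 − 0.46) = 0.40 × 0.77 × 0.56 × 0.54 = 0.0931392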